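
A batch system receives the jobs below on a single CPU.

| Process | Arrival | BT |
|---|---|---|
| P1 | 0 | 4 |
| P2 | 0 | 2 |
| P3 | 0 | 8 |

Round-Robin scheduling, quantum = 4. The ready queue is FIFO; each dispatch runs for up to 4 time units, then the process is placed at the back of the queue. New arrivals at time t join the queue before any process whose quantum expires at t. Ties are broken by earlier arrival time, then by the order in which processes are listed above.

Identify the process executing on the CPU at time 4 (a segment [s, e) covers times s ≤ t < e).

P2

Timeline: | P1 0-4 | P2 4-6 | P3 6-14 |
Completion: P1=4  P2=6  P3=14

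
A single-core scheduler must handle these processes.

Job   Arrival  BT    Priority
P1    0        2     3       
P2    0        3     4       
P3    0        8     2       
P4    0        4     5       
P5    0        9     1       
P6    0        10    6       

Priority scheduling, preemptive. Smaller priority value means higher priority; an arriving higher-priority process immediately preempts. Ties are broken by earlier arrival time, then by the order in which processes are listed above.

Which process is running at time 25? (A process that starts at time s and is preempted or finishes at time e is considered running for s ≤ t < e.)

P4

Timeline: | P5 0-9 | P3 9-17 | P1 17-19 | P2 19-22 | P4 22-26 | P6 26-36 |
Completion: P1=19  P2=22  P3=17  P4=26  P5=9  P6=36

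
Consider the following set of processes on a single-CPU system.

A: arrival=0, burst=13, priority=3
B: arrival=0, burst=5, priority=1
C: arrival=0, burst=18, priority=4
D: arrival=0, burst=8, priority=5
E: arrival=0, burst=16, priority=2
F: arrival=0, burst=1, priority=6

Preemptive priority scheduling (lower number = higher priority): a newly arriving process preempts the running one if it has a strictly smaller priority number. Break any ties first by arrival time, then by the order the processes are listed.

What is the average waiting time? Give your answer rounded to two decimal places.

28.67

Gantt: | B 0-5 | E 5-21 | A 21-34 | C 34-52 | D 52-60 | F 60-61 |
Completion: A=34  B=5  C=52  D=60  E=21  F=61
Turnaround (C−A): A=34  B=5  C=52  D=60  E=21  F=61
Waiting times: A=21, B=0, C=34, D=52, E=5, F=60
Average waiting = (21+0+34+52+5+60) / 6 = 172/6 = 28.67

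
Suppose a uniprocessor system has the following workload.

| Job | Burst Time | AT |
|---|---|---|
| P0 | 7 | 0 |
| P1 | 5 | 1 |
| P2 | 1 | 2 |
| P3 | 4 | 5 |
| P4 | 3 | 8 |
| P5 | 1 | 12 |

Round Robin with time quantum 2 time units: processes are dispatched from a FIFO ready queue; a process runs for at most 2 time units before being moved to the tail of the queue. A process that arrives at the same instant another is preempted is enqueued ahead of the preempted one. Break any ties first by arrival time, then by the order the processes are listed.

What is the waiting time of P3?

9

Schedule: | P0 0-2 | P1 2-4 | P2 4-5 | P0 5-7 | P1 7-9 | P3 9-11 | P0 11-13 | P4 13-15 | P1 15-16 | P3 16-18 | P5 18-19 | P0 19-20 | P4 20-21 |
Completion: P0=20  P1=16  P2=5  P3=18  P4=21  P5=19
Waiting(P3) = turnaround − burst = 13 − 4 = 9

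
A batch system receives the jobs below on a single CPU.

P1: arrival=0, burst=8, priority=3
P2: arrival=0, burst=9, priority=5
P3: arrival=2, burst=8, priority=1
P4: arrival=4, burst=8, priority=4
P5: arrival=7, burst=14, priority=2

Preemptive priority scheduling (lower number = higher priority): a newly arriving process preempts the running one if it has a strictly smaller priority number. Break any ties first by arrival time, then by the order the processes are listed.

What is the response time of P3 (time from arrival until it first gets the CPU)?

Schedule: | P1 0-2 | P3 2-10 | P5 10-24 | P1 24-30 | P4 30-38 | P2 38-47 |
Completion: P1=30  P2=47  P3=10  P4=38  P5=24
Turnaround (C−A): P1=30  P2=47  P3=8  P4=34  P5=17
Response(P3) = first start − arrival = 2 − 2 = 0

0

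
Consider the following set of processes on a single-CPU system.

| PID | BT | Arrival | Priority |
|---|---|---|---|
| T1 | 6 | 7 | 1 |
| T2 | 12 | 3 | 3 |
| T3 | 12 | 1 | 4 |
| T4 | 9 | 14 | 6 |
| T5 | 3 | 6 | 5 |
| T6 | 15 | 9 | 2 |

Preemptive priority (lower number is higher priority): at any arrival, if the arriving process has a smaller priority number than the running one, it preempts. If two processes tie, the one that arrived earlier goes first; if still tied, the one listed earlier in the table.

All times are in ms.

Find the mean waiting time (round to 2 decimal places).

22.17

Schedule: | idle 0-1 | T3 1-3 | T2 3-7 | T1 7-13 | T6 13-28 | T2 28-36 | T3 36-46 | T5 46-49 | T4 49-58 |
Completion: T1=13  T2=36  T3=46  T4=58  T5=49  T6=28
Turnaround (C−A): T1=6  T2=33  T3=45  T4=44  T5=43  T6=19
Waiting times: T1=0, T2=21, T3=33, T4=35, T5=40, T6=4
Average waiting = (0+21+33+35+40+4) / 6 = 133/6 = 22.17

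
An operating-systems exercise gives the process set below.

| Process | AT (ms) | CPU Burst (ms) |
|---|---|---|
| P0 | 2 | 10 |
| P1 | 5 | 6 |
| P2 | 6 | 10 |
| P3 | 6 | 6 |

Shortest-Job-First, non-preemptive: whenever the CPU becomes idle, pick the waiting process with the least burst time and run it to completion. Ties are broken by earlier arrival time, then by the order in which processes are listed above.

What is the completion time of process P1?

Schedule: | idle 0-2 | P0 2-12 | P1 12-18 | P3 18-24 | P2 24-34 |
Completion: P0=12  P1=18  P2=34  P3=24

18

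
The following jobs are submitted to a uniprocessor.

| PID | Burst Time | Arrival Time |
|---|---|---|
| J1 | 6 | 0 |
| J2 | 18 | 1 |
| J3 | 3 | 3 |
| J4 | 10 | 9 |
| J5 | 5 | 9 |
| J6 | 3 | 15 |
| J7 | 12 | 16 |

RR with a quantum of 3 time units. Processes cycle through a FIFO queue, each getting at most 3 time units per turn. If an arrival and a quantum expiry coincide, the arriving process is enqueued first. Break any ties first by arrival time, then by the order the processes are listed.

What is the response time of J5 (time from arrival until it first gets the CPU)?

9

Schedule: | J1 0-3 | J2 3-6 | J3 6-9 | J1 9-12 | J2 12-15 | J4 15-18 | J5 18-21 | J6 21-24 | J2 24-27 | J7 27-30 | J4 30-33 | J5 33-35 | J2 35-38 | J7 38-41 | J4 41-44 | J2 44-47 | J7 47-50 | J4 50-51 | J2 51-54 | J7 54-57 |
Completion: J1=12  J2=54  J3=9  J4=51  J5=35  J6=24  J7=57
Response(J5) = first start − arrival = 18 − 9 = 9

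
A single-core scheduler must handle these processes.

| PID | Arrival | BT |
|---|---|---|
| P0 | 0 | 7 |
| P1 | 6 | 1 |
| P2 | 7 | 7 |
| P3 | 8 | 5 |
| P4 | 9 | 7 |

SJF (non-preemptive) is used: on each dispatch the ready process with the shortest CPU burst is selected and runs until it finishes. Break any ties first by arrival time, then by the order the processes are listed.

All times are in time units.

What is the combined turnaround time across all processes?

45

Gantt: | P0 0-7 | P1 7-8 | P3 8-13 | P2 13-20 | P4 20-27 |
Completion: P0=7  P1=8  P2=20  P3=13  P4=27
Turnaround (C−A): P0=7  P1=2  P2=13  P3=5  P4=18
Turnaround = completion − arrival: P0=7, P1=2, P2=13, P3=5, P4=18
Total turnaround = 7 + 2 + 13 + 5 + 18 = 45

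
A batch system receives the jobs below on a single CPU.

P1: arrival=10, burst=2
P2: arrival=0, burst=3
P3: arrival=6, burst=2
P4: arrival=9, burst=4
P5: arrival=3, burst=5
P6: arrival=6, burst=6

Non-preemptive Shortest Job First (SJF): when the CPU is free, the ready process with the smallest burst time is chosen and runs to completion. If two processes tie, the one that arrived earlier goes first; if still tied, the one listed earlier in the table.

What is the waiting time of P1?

Schedule: | P2 0-3 | P5 3-8 | P3 8-10 | P1 10-12 | P4 12-16 | P6 16-22 |
Completion: P1=12  P2=3  P3=10  P4=16  P5=8  P6=22
Turnaround (C−A): P1=2  P2=3  P3=4  P4=7  P5=5  P6=16
Waiting(P1) = turnaround − burst = 2 − 2 = 0

0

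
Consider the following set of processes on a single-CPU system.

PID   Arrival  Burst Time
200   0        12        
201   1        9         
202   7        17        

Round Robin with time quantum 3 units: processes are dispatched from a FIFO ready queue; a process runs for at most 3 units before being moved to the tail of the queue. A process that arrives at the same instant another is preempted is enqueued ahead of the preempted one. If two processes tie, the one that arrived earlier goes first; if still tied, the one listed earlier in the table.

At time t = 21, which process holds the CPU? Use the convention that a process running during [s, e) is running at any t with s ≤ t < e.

202

Gantt: | 200 0-3 | 201 3-6 | 200 6-9 | 201 9-12 | 202 12-15 | 200 15-18 | 201 18-21 | 202 21-24 | 200 24-27 | 202 27-38 |
Completion: 200=27  201=21  202=38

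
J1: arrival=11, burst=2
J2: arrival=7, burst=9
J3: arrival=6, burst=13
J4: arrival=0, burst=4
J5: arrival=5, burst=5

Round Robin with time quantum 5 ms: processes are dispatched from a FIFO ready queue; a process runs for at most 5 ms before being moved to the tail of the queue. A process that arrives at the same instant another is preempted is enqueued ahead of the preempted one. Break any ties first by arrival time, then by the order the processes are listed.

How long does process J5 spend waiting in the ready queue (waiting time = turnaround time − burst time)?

Gantt: | J4 0-4 | idle 4-5 | J5 5-10 | J3 10-15 | J2 15-20 | J1 20-22 | J3 22-27 | J2 27-31 | J3 31-34 |
Completion: J1=22  J2=31  J3=34  J4=4  J5=10
Waiting(J5) = turnaround − burst = 5 − 5 = 0

0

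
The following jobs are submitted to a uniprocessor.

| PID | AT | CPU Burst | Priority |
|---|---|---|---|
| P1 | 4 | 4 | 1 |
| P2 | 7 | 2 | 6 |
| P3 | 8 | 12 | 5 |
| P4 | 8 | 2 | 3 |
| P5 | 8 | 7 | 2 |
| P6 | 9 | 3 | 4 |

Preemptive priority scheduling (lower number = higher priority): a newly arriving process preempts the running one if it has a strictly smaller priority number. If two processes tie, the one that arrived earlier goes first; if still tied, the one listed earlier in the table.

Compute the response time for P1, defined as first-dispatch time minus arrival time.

Timeline: | idle 0-4 | P1 4-8 | P5 8-15 | P4 15-17 | P6 17-20 | P3 20-32 | P2 32-34 |
Completion: P1=8  P2=34  P3=32  P4=17  P5=15  P6=20
Response(P1) = first start − arrival = 4 − 4 = 0

0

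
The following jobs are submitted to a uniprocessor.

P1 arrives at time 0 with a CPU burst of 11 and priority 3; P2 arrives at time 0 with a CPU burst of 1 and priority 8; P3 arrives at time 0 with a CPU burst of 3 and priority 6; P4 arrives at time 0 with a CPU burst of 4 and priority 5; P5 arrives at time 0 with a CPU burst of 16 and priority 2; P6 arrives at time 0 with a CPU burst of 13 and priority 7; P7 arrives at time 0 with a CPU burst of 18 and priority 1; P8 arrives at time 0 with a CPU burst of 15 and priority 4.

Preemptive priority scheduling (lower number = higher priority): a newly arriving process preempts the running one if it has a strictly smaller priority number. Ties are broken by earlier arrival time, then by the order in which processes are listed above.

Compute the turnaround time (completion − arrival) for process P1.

45

Timeline: | P7 0-18 | P5 18-34 | P1 34-45 | P8 45-60 | P4 60-64 | P3 64-67 | P6 67-80 | P2 80-81 |
Completion: P1=45  P2=81  P3=67  P4=64  P5=34  P6=80  P7=18  P8=60
Turnaround(P1) = completion − arrival = 45 − 0 = 45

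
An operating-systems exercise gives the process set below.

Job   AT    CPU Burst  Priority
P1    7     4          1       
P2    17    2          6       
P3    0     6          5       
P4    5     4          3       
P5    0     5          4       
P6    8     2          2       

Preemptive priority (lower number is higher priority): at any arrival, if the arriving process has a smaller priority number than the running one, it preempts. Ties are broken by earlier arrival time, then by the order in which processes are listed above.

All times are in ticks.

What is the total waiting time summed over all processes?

Schedule: | P5 0-5 | P4 5-7 | P1 7-11 | P6 11-13 | P4 13-15 | P3 15-21 | P2 21-23 |
Completion: P1=11  P2=23  P3=21  P4=15  P5=5  P6=13
Turnaround (C−A): P1=4  P2=6  P3=21  P4=10  P5=5  P6=5
Waiting = turnaround − burst: P1=0, P2=4, P3=15, P4=6, P5=0, P6=3
Total waiting = 0 + 4 + 15 + 6 + 0 + 3 = 28

28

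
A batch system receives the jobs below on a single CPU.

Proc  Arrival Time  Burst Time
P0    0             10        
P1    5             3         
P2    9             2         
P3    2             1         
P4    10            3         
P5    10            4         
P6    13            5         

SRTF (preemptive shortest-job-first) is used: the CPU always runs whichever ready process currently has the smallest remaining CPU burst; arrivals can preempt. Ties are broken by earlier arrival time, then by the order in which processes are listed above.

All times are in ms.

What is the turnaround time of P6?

15

Gantt: | P0 0-2 | P3 2-3 | P0 3-5 | P1 5-8 | P0 8-9 | P2 9-11 | P4 11-14 | P5 14-18 | P0 18-23 | P6 23-28 |
Completion: P0=23  P1=8  P2=11  P3=3  P4=14  P5=18  P6=28
Turnaround (C−A): P0=23  P1=3  P2=2  P3=1  P4=4  P5=8  P6=15
Turnaround(P6) = completion − arrival = 28 − 13 = 15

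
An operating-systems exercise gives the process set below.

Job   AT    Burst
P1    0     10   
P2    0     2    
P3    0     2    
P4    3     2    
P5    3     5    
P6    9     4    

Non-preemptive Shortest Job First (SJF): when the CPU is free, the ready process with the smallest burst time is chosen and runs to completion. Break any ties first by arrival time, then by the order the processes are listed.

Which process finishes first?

Gantt: | P2 0-2 | P3 2-4 | P4 4-6 | P5 6-11 | P6 11-15 | P1 15-25 |
Completion: P1=25  P2=2  P3=4  P4=6  P5=11  P6=15
Finish order: P2 → P3 → P4 → P5 → P6 → P1

P2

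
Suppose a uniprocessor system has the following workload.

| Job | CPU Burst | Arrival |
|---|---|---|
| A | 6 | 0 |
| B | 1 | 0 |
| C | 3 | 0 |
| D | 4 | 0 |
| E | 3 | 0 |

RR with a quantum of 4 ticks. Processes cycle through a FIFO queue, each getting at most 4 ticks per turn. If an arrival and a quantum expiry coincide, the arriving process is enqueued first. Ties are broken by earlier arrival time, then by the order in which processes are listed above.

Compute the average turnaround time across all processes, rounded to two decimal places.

Gantt: | A 0-4 | B 4-5 | C 5-8 | D 8-12 | E 12-15 | A 15-17 |
Completion: A=17  B=5  C=8  D=12  E=15
Turnaround times: A=17, B=5, C=8, D=12, E=15
Average turnaround = (17+5+8+12+15) / 5 = 57/5 = 11.40

11.40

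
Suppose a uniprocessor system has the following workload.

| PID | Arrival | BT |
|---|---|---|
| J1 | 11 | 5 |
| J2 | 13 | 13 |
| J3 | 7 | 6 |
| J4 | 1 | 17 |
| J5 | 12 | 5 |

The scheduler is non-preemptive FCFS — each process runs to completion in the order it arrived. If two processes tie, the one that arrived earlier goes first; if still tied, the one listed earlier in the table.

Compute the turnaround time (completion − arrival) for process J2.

Gantt: | idle 0-1 | J4 1-18 | J3 18-24 | J1 24-29 | J5 29-34 | J2 34-47 |
Completion: J1=29  J2=47  J3=24  J4=18  J5=34
Turnaround(J2) = completion − arrival = 47 − 13 = 34

34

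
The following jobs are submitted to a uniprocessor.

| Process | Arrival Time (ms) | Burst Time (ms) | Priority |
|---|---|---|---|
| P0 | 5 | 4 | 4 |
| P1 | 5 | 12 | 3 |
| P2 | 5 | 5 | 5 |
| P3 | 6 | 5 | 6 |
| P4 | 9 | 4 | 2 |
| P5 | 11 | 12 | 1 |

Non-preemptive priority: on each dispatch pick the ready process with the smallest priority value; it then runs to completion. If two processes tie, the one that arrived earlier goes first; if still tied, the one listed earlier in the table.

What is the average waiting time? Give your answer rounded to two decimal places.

20.33

Timeline: | idle 0-5 | P1 5-17 | P5 17-29 | P4 29-33 | P0 33-37 | P2 37-42 | P3 42-47 |
Completion: P0=37  P1=17  P2=42  P3=47  P4=33  P5=29
Turnaround (C−A): P0=32  P1=12  P2=37  P3=41  P4=24  P5=18
Waiting times: P0=28, P1=0, P2=32, P3=36, P4=20, P5=6
Average waiting = (28+0+32+36+20+6) / 6 = 122/6 = 20.33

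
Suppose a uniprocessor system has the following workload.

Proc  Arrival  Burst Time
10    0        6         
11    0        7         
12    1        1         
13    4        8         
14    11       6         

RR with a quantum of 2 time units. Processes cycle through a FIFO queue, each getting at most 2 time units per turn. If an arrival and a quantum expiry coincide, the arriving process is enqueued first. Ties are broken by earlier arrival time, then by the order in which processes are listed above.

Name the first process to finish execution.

Schedule: | 10 0-2 | 11 2-4 | 12 4-5 | 10 5-7 | 13 7-9 | 11 9-11 | 10 11-13 | 13 13-15 | 14 15-17 | 11 17-19 | 13 19-21 | 14 21-23 | 11 23-24 | 13 24-26 | 14 26-28 |
Completion: 10=13  11=24  12=5  13=26  14=28
Finish order: 12 → 10 → 11 → 13 → 14

12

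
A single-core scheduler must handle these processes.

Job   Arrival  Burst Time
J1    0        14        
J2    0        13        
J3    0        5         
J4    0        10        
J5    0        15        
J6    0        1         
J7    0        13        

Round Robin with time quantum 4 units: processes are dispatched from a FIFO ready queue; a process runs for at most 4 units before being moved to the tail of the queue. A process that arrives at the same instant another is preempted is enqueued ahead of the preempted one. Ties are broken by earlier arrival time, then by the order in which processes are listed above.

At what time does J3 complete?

Gantt: | J1 0-4 | J2 4-8 | J3 8-12 | J4 12-16 | J5 16-20 | J6 20-21 | J7 21-25 | J1 25-29 | J2 29-33 | J3 33-34 | J4 34-38 | J5 38-42 | J7 42-46 | J1 46-50 | J2 50-54 | J4 54-56 | J5 56-60 | J7 60-64 | J1 64-66 | J2 66-67 | J5 67-70 | J7 70-71 |
Completion: J1=66  J2=67  J3=34  J4=56  J5=70  J6=21  J7=71
Turnaround (C−A): J1=66  J2=67  J3=34  J4=56  J5=70  J6=21  J7=71

34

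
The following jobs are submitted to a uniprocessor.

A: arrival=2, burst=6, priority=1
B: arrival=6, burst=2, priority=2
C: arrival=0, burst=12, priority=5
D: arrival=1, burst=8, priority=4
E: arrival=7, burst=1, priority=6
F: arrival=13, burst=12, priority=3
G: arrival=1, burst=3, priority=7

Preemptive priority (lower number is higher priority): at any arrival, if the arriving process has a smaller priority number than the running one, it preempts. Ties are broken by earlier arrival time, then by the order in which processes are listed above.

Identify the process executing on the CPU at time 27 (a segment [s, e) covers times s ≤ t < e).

Schedule: | C 0-1 | D 1-2 | A 2-8 | B 8-10 | D 10-13 | F 13-25 | D 25-29 | C 29-40 | E 40-41 | G 41-44 |
Completion: A=8  B=10  C=40  D=29  E=41  F=25  G=44
Turnaround (C−A): A=6  B=4  C=40  D=28  E=34  F=12  G=43

D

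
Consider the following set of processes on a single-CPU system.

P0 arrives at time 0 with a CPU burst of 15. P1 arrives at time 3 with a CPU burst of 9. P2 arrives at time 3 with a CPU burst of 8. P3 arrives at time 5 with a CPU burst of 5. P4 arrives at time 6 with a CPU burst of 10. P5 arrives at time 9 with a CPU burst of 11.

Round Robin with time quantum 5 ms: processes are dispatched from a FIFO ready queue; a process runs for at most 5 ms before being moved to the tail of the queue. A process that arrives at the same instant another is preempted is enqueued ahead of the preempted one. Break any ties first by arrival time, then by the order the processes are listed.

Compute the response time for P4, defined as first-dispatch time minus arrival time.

Timeline: | P0 0-5 | P1 5-10 | P2 10-15 | P3 15-20 | P0 20-25 | P4 25-30 | P5 30-35 | P1 35-39 | P2 39-42 | P0 42-47 | P4 47-52 | P5 52-58 |
Completion: P0=47  P1=39  P2=42  P3=20  P4=52  P5=58
Turnaround (C−A): P0=47  P1=36  P2=39  P3=15  P4=46  P5=49
Response(P4) = first start − arrival = 25 − 6 = 19

19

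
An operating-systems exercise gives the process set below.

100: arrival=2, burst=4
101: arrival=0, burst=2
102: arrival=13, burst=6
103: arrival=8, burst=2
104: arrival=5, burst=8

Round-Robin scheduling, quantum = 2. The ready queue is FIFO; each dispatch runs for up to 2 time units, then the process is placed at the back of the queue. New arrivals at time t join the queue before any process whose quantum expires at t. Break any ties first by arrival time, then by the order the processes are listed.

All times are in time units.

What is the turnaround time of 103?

Timeline: | 101 0-2 | 100 2-6 | 104 6-8 | 103 8-10 | 104 10-14 | 102 14-16 | 104 16-18 | 102 18-22 |
Completion: 100=6  101=2  102=22  103=10  104=18
Turnaround (C−A): 100=4  101=2  102=9  103=2  104=13
Turnaround(103) = completion − arrival = 10 − 8 = 2

2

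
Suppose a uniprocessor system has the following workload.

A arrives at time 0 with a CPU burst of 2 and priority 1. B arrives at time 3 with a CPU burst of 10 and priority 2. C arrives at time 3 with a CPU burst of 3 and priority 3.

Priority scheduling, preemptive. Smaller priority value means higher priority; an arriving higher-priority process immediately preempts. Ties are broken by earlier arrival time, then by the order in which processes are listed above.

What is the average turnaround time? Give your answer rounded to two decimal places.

Schedule: | A 0-2 | idle 2-3 | B 3-13 | C 13-16 |
Completion: A=2  B=13  C=16
Turnaround times: A=2, B=10, C=13
Average turnaround = (2+10+13) / 3 = 25/3 = 8.33

8.33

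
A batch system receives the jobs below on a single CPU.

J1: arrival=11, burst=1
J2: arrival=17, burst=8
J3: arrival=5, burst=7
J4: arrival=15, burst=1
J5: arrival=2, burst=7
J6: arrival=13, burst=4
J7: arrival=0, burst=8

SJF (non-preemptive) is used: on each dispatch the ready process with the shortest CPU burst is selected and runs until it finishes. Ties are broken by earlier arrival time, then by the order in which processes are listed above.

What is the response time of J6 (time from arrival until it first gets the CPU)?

Timeline: | J7 0-8 | J5 8-15 | J1 15-16 | J4 16-17 | J6 17-21 | J3 21-28 | J2 28-36 |
Completion: J1=16  J2=36  J3=28  J4=17  J5=15  J6=21  J7=8
Response(J6) = first start − arrival = 17 − 13 = 4

4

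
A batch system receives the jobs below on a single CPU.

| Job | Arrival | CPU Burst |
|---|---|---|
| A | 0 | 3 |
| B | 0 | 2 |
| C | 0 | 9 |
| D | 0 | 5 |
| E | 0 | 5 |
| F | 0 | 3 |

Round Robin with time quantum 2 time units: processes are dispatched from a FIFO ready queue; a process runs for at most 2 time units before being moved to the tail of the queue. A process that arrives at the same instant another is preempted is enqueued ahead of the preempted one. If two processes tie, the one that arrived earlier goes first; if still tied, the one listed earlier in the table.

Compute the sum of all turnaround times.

Timeline: | A 0-2 | B 2-4 | C 4-6 | D 6-8 | E 8-10 | F 10-12 | A 12-13 | C 13-15 | D 15-17 | E 17-19 | F 19-20 | C 20-22 | D 22-23 | E 23-24 | C 24-27 |
Completion: A=13  B=4  C=27  D=23  E=24  F=20
Turnaround (C−A): A=13  B=4  C=27  D=23  E=24  F=20
Turnaround = completion − arrival: A=13, B=4, C=27, D=23, E=24, F=20
Total turnaround = 13 + 4 + 27 + 23 + 24 + 20 = 111

111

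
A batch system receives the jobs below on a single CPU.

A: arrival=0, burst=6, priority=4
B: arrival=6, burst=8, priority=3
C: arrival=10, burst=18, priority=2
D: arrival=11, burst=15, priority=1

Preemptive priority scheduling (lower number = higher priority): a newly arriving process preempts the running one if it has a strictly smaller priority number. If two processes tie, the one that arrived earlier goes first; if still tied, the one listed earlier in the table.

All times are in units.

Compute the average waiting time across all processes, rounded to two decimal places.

12.00

Gantt: | A 0-6 | B 6-10 | C 10-11 | D 11-26 | C 26-43 | B 43-47 |
Completion: A=6  B=47  C=43  D=26
Waiting times: A=0, B=33, C=15, D=0
Average waiting = (0+33+15+0) / 4 = 48/4 = 12.00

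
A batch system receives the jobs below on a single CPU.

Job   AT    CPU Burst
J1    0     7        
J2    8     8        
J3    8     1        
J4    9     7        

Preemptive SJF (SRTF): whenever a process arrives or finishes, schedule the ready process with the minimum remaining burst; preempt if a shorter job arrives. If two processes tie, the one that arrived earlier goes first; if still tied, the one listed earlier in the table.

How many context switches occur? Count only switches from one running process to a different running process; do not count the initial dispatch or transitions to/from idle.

Timeline: | J1 0-7 | idle 7-8 | J3 8-9 | J4 9-16 | J2 16-24 |
Completion: J1=7  J2=24  J3=9  J4=16
Turnaround (C−A): J1=7  J2=16  J3=1  J4=7

2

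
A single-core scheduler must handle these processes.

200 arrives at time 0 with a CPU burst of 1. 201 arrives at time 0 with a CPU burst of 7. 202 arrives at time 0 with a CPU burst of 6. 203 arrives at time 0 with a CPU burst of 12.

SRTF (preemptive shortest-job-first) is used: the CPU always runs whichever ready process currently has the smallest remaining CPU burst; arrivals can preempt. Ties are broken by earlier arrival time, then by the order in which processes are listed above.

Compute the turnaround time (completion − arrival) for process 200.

1

Gantt: | 200 0-1 | 202 1-7 | 201 7-14 | 203 14-26 |
Completion: 200=1  201=14  202=7  203=26
Turnaround (C−A): 200=1  201=14  202=7  203=26
Turnaround(200) = completion − arrival = 1 − 0 = 1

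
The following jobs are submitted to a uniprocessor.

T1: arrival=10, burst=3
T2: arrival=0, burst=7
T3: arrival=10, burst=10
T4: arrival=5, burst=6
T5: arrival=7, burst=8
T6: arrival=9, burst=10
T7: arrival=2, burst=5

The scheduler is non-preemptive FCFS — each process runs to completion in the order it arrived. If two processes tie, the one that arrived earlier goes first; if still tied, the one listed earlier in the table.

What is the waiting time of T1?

Gantt: | T2 0-7 | T7 7-12 | T4 12-18 | T5 18-26 | T6 26-36 | T1 36-39 | T3 39-49 |
Completion: T1=39  T2=7  T3=49  T4=18  T5=26  T6=36  T7=12
Turnaround (C−A): T1=29  T2=7  T3=39  T4=13  T5=19  T6=27  T7=10
Waiting(T1) = turnaround − burst = 29 − 3 = 26

26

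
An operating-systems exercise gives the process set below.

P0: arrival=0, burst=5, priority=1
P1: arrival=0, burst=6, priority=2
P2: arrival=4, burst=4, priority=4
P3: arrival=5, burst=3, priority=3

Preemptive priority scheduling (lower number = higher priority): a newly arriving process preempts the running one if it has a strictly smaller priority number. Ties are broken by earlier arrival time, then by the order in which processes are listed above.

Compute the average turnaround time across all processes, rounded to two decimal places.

9.75

Timeline: | P0 0-5 | P1 5-11 | P3 11-14 | P2 14-18 |
Completion: P0=5  P1=11  P2=18  P3=14
Turnaround (C−A): P0=5  P1=11  P2=14  P3=9
Turnaround times: P0=5, P1=11, P2=14, P3=9
Average turnaround = (5+11+14+9) / 4 = 39/4 = 9.75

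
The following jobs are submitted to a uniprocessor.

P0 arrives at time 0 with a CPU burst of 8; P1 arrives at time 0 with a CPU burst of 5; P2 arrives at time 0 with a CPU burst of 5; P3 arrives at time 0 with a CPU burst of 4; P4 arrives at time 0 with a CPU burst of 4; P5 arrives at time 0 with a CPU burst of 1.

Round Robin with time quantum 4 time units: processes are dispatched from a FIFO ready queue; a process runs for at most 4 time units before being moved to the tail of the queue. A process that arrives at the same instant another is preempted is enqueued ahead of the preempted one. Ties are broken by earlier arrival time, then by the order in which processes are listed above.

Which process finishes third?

P5

Timeline: | P0 0-4 | P1 4-8 | P2 8-12 | P3 12-16 | P4 16-20 | P5 20-21 | P0 21-25 | P1 25-26 | P2 26-27 |
Completion: P0=25  P1=26  P2=27  P3=16  P4=20  P5=21
Turnaround (C−A): P0=25  P1=26  P2=27  P3=16  P4=20  P5=21
Finish order: P3 → P4 → P5 → P0 → P1 → P2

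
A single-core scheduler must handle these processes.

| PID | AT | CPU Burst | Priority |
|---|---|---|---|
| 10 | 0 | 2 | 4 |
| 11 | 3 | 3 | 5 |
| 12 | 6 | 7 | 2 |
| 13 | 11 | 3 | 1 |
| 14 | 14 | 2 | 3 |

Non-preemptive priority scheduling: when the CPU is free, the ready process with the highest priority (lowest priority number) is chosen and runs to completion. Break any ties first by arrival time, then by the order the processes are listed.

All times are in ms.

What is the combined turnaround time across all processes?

Schedule: | 10 0-2 | idle 2-3 | 11 3-6 | 12 6-13 | 13 13-16 | 14 16-18 |
Completion: 10=2  11=6  12=13  13=16  14=18
Turnaround = completion − arrival: 10=2, 11=3, 12=7, 13=5, 14=4
Total turnaround = 2 + 3 + 7 + 5 + 4 = 21

21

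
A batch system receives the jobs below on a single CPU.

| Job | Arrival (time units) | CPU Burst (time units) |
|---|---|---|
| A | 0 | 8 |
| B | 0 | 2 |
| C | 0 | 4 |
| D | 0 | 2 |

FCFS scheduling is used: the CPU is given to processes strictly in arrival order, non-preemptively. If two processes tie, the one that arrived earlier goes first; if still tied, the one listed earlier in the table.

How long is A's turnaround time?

Gantt: | A 0-8 | B 8-10 | C 10-14 | D 14-16 |
Completion: A=8  B=10  C=14  D=16
Turnaround (C−A): A=8  B=10  C=14  D=16
Turnaround(A) = completion − arrival = 8 − 0 = 8

8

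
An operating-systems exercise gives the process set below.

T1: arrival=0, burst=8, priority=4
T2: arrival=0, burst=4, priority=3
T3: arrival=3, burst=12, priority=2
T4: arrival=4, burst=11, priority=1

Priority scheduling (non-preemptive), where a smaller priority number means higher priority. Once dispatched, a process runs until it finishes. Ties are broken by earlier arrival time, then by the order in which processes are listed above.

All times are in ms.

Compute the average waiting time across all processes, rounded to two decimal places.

Gantt: | T2 0-4 | T4 4-15 | T3 15-27 | T1 27-35 |
Completion: T1=35  T2=4  T3=27  T4=15
Turnaround (C−A): T1=35  T2=4  T3=24  T4=11
Waiting times: T1=27, T2=0, T3=12, T4=0
Average waiting = (27+0+12+0) / 4 = 39/4 = 9.75

9.75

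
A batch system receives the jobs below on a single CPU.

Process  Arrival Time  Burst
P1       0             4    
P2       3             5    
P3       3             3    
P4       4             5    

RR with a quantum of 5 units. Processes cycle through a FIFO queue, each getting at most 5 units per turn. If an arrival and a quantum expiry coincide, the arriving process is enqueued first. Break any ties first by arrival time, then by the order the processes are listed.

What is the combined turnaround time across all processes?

Schedule: | P1 0-4 | P2 4-9 | P3 9-12 | P4 12-17 |
Completion: P1=4  P2=9  P3=12  P4=17
Turnaround = completion − arrival: P1=4, P2=6, P3=9, P4=13
Total turnaround = 4 + 6 + 9 + 13 = 32

32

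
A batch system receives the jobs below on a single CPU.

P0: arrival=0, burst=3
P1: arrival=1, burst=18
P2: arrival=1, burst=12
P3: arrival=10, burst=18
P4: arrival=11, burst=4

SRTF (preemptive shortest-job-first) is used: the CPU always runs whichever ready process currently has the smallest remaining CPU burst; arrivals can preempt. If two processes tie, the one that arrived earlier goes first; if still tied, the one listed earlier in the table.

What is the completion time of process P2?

15

Schedule: | P0 0-3 | P2 3-15 | P4 15-19 | P1 19-37 | P3 37-55 |
Completion: P0=3  P1=37  P2=15  P3=55  P4=19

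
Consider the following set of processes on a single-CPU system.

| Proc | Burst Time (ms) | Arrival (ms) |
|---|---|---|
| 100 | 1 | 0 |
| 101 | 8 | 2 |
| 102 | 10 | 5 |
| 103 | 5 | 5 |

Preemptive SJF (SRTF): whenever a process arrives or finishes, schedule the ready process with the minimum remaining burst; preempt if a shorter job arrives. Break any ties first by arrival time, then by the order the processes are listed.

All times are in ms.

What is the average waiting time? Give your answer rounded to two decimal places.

Timeline: | 100 0-1 | idle 1-2 | 101 2-10 | 103 10-15 | 102 15-25 |
Completion: 100=1  101=10  102=25  103=15
Turnaround (C−A): 100=1  101=8  102=20  103=10
Waiting times: 100=0, 101=0, 102=10, 103=5
Average waiting = (0+0+10+5) / 4 = 15/4 = 3.75

3.75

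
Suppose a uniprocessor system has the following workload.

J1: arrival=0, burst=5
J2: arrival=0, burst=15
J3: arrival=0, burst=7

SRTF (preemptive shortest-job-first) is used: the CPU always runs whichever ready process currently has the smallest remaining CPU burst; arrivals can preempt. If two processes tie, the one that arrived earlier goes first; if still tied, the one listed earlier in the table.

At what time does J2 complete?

Gantt: | J1 0-5 | J3 5-12 | J2 12-27 |
Completion: J1=5  J2=27  J3=12

27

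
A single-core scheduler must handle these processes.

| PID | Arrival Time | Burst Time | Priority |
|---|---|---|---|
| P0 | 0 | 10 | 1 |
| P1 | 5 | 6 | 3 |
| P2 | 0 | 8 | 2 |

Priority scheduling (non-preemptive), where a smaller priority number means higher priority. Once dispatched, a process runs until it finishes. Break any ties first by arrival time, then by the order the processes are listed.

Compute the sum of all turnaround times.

47

Gantt: | P0 0-10 | P2 10-18 | P1 18-24 |
Completion: P0=10  P1=24  P2=18
Turnaround = completion − arrival: P0=10, P1=19, P2=18
Total turnaround = 10 + 19 + 18 = 47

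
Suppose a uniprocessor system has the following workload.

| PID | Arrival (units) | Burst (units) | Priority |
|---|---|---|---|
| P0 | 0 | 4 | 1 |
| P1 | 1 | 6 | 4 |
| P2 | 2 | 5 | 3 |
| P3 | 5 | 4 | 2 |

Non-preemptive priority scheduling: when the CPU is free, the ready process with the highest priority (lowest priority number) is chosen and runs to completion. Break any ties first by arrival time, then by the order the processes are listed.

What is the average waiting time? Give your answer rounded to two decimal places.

Gantt: | P0 0-4 | P2 4-9 | P3 9-13 | P1 13-19 |
Completion: P0=4  P1=19  P2=9  P3=13
Waiting times: P0=0, P1=12, P2=2, P3=4
Average waiting = (0+12+2+4) / 4 = 18/4 = 4.50

4.50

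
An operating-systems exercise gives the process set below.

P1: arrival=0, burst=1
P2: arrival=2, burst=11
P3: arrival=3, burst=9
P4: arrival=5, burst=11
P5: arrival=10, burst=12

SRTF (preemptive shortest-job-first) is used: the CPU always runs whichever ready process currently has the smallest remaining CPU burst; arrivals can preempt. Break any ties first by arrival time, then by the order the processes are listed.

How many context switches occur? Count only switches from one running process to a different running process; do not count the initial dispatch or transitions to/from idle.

4

Gantt: | P1 0-1 | idle 1-2 | P2 2-3 | P3 3-12 | P2 12-22 | P4 22-33 | P5 33-45 |
Completion: P1=1  P2=22  P3=12  P4=33  P5=45
Turnaround (C−A): P1=1  P2=20  P3=9  P4=28  P5=35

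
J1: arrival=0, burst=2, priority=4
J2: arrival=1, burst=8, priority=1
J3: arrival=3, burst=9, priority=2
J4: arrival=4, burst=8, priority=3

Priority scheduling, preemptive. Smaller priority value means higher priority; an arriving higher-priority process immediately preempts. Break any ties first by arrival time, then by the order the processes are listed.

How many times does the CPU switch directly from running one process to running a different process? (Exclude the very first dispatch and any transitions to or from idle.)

Schedule: | J1 0-1 | J2 1-9 | J3 9-18 | J4 18-26 | J1 26-27 |
Completion: J1=27  J2=9  J3=18  J4=26
Turnaround (C−A): J1=27  J2=8  J3=15  J4=22

4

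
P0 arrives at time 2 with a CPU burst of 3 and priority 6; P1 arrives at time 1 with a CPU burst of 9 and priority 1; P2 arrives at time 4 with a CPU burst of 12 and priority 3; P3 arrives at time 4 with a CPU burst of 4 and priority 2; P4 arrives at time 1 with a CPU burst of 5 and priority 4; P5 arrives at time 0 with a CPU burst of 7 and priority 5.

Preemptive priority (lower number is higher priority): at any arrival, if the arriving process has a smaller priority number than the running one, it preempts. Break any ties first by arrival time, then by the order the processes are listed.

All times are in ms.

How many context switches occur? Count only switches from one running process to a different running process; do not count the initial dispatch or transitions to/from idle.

Schedule: | P5 0-1 | P1 1-10 | P3 10-14 | P2 14-26 | P4 26-31 | P5 31-37 | P0 37-40 |
Completion: P0=40  P1=10  P2=26  P3=14  P4=31  P5=37
Turnaround (C−A): P0=38  P1=9  P2=22  P3=10  P4=30  P5=37

6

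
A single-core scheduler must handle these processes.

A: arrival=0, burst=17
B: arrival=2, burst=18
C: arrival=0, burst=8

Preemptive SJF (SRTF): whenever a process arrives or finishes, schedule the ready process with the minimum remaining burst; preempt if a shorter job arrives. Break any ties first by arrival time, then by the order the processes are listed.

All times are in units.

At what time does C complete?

Timeline: | C 0-8 | A 8-25 | B 25-43 |
Completion: A=25  B=43  C=8
Turnaround (C−A): A=25  B=41  C=8

8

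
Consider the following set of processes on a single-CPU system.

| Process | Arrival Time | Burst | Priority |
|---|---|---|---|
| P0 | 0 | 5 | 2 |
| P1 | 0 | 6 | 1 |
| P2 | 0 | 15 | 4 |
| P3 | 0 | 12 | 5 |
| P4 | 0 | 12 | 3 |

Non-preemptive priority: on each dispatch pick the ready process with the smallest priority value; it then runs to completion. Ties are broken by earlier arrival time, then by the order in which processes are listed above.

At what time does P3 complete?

Timeline: | P1 0-6 | P0 6-11 | P4 11-23 | P2 23-38 | P3 38-50 |
Completion: P0=11  P1=6  P2=38  P3=50  P4=23
Turnaround (C−A): P0=11  P1=6  P2=38  P3=50  P4=23

50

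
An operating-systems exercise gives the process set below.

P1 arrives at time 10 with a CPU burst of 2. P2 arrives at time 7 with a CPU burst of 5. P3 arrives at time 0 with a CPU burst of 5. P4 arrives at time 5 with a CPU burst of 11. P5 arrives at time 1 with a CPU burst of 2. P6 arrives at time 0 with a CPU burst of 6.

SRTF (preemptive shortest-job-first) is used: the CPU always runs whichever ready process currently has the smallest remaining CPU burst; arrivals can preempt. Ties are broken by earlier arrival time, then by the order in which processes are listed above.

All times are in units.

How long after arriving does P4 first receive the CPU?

Gantt: | P3 0-1 | P5 1-3 | P3 3-7 | P2 7-12 | P1 12-14 | P6 14-20 | P4 20-31 |
Completion: P1=14  P2=12  P3=7  P4=31  P5=3  P6=20
Response(P4) = first start − arrival = 20 − 5 = 15

15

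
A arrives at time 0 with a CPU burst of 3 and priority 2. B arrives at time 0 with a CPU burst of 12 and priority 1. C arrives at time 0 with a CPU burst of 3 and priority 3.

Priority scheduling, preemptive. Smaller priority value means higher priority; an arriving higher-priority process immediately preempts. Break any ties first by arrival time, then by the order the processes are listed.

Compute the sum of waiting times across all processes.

Schedule: | B 0-12 | A 12-15 | C 15-18 |
Completion: A=15  B=12  C=18
Waiting = turnaround − burst: A=12, B=0, C=15
Total waiting = 12 + 0 + 15 = 27

27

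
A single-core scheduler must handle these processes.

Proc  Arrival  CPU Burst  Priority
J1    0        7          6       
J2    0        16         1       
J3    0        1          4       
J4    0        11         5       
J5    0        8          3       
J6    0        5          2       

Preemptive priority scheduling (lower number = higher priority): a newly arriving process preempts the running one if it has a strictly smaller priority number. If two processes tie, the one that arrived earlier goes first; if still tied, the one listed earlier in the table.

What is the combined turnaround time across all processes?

185

Schedule: | J2 0-16 | J6 16-21 | J5 21-29 | J3 29-30 | J4 30-41 | J1 41-48 |
Completion: J1=48  J2=16  J3=30  J4=41  J5=29  J6=21
Turnaround = completion − arrival: J1=48, J2=16, J3=30, J4=41, J5=29, J6=21
Total turnaround = 48 + 16 + 30 + 41 + 29 + 21 = 185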